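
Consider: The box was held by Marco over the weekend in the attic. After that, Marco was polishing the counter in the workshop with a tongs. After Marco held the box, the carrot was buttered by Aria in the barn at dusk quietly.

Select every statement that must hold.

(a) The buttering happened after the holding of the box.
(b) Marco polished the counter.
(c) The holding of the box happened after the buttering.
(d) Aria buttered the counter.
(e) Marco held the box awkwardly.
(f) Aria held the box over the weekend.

(a) Entailed — the narrative places the holding before the buttering.
(b) Entailed — 'polish' is an activity; 'was polishing' entails that some polishing happened, so 'polished' holds.
(c) Not entailed — the narrative places the holding before the buttering, not after.
(d) Not entailed — Aria buttered the carrot, not the counter; the counter belongs to the polishing event.
(e) Not entailed — 'awkwardly' adds information not in the original event.
(f) Not entailed — the passage has Marco holding the box, not Aria.

(a), (b)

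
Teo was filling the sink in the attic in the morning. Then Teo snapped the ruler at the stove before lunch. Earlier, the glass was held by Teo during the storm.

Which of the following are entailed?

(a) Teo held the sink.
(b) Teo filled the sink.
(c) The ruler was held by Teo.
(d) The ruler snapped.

(d)

(a) Not entailed — Teo held the glass, not the sink; the sink belongs to the filling event.
(b) Not entailed — 'was filling' is progressive on an accomplishment; it does not entail the completed 'filled'.
(c) Not entailed — Teo held the glass, not the ruler; the ruler belongs to the snapping event.
(d) Entailed — 'Teo snapped the ruler' is causative; it entails the inchoative 'the ruler snapped'.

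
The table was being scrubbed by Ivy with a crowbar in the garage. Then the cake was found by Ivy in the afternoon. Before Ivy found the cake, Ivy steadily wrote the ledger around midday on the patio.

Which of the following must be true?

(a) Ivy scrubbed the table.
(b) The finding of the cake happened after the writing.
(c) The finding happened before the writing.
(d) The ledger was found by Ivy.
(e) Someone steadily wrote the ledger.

(a), (b), (e)

(a) Entailed — 'scrub' is an activity; 'was scrubbing' entails that some scrubbing happened, so 'scrubbed' holds.
(b) Entailed — the narrative places the writing before the finding.
(c) Not entailed — the narrative places the writing before the finding, not after.
(d) Not entailed — Ivy found the cake, not the ledger; the ledger belongs to the writing event.
(e) Entailed — dropping 'around midday', 'on the patio' and generalizing the agent leaves a sub-description the original still satisfies.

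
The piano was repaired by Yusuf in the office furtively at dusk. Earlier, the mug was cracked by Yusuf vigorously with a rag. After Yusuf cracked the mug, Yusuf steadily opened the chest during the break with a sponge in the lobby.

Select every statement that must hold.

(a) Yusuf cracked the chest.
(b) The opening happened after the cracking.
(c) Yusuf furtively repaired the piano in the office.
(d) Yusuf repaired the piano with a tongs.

(a) Not entailed — Yusuf cracked the mug, not the chest; the chest belongs to the opening event.
(b) Entailed — the narrative places the cracking before the opening.
(c) Entailed — this follows by dropping conjuncts from the repairing event's description.
(d) Not entailed — 'with a tongs' adds information not in the original event.

(b), (c)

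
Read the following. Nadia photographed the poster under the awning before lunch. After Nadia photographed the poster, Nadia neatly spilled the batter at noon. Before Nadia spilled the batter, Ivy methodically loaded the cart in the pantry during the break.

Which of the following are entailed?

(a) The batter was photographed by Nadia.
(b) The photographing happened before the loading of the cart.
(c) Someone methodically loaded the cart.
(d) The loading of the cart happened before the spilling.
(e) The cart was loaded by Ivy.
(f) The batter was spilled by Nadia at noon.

(c), (d), (e), (f)

(a) Not entailed — Nadia photographed the poster, not the batter; the batter belongs to the spilling event.
(b) Not entailed — the narrative doesn't order the photographing relative to the loading.
(c) Entailed — this follows by dropping conjuncts from the loading event's description.
(d) Entailed — the narrative places the loading before the spilling.
(e) Entailed — the original entails any weakening of itself; this just drops 'during the break', 'in the pantry', 'methodically'.
(f) Entailed — dropping 'neatly' leaves a sub-description the original still satisfies.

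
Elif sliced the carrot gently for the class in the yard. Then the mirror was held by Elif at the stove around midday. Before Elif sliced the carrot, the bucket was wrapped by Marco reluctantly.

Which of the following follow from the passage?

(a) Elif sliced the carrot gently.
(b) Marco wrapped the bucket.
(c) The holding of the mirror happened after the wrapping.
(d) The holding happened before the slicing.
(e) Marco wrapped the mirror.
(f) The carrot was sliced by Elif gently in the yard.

(a), (b), (c), (f)

(a) Entailed — this follows by dropping conjuncts from the slicing event's description.
(b) Entailed — dropping 'reluctantly' leaves a sub-description the original still satisfies.
(c) Entailed — the narrative places the wrapping before the holding.
(d) Not entailed — the narrative places the slicing before the holding, not after.
(e) Not entailed — Marco wrapped the bucket, not the mirror; the mirror belongs to the holding event.
(f) Entailed — this follows by dropping conjuncts from the slicing event's description.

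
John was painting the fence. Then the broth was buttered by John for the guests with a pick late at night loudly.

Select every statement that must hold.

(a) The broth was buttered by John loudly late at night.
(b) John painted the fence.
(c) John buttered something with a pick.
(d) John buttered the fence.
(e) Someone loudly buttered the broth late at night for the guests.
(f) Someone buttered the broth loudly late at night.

(a) Entailed — dropping 'for the guests', 'with a pick' leaves a sub-description the original still satisfies.
(b) Not entailed — 'was painting' is progressive on an accomplishment; it does not entail the completed 'painted'.
(c) Entailed — dropping 'loudly', 'for the guests', 'late at night' and generalizing the patient leaves a sub-description the original still satisfies.
(d) Not entailed — John buttered the broth, not the fence; the fence belongs to the painting event.
(e) Entailed — the original entails any weakening of itself; this just drops 'with a pick' and generalizes the agent.
(f) Entailed — the original entails any weakening of itself; this just drops 'for the guests', 'with a pick' and generalizes the agent.

(a), (c), (e), (f)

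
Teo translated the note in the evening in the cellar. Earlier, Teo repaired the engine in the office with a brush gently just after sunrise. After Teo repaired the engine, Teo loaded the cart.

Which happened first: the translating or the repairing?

The connectives place the repairing before the translating.

the repairing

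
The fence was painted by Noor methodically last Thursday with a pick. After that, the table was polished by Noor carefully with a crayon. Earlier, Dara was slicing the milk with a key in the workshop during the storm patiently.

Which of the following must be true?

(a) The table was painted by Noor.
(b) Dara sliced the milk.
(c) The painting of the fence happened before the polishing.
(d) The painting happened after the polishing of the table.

(c)

(a) Not entailed — Noor painted the fence, not the table; the table belongs to the polishing event.
(b) Not entailed — 'was slicing' is progressive on an accomplishment; it does not entail the completed 'sliced'.
(c) Entailed — the narrative places the painting before the polishing.
(d) Not entailed — the narrative places the painting before the polishing, not after.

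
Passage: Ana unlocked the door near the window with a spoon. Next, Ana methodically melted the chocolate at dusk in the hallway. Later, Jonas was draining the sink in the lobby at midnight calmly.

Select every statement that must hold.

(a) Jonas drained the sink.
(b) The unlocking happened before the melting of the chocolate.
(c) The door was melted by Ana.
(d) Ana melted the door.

(b)

(a) Not entailed — 'was draining' is progressive on an accomplishment; it does not entail the completed 'drained'.
(b) Entailed — the narrative places the unlocking before the melting.
(c) Not entailed — Ana melted the chocolate, not the door; the door belongs to the unlocking event.
(d) Not entailed — Ana melted the chocolate, not the door; the door belongs to the unlocking event.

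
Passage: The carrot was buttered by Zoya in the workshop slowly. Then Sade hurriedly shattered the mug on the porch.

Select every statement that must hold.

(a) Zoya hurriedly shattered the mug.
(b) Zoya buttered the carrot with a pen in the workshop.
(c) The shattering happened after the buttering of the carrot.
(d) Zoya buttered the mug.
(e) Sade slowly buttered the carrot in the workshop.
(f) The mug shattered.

(c), (f)

(a) Not entailed — the passage has Sade shattering the mug, not Zoya.
(b) Not entailed — 'with a pen' adds information not in the original event.
(c) Entailed — the narrative places the buttering before the shattering.
(d) Not entailed — Zoya buttered the carrot, not the mug; the mug belongs to the shattering event.
(e) Not entailed — the passage has Zoya buttering the carrot, not Sade.
(f) Entailed — 'Sade shattered the mug' is causative; it entails the inchoative 'the mug shattered'.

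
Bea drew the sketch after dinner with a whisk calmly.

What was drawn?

'the sketch' marks the patient of the drawing event.

the sketch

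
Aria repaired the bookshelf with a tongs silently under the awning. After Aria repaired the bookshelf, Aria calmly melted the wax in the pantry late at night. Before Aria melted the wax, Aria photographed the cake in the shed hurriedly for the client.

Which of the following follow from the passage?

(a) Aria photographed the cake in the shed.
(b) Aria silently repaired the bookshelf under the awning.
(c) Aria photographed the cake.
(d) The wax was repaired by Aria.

(a) Entailed — the original entails any weakening of itself; this just drops 'for the client', 'hurriedly'.
(b) Entailed — this follows by dropping conjuncts from the repairing event's description.
(c) Entailed — this follows by dropping conjuncts from the photographing event's description.
(d) Not entailed — Aria repaired the bookshelf, not the wax; the wax belongs to the melting event.

(a), (b), (c)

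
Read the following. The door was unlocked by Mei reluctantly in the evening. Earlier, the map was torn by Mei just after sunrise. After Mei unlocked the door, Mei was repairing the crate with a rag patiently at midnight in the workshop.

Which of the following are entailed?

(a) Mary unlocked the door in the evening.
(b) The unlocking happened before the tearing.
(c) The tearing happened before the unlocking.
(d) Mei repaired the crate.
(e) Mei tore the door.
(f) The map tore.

(c), (f)

(a) Not entailed — the passage has Mei unlocking the door, not Mary.
(b) Not entailed — the narrative places the tearing before the unlocking, not after.
(c) Entailed — the narrative places the tearing before the unlocking.
(d) Not entailed — 'was repairing' is progressive on an accomplishment; it does not entail the completed 'repaired'.
(e) Not entailed — Mei tore the map, not the door; the door belongs to the unlocking event.
(f) Entailed — 'Mei tore the map' is causative; it entails the inchoative 'the map tore'.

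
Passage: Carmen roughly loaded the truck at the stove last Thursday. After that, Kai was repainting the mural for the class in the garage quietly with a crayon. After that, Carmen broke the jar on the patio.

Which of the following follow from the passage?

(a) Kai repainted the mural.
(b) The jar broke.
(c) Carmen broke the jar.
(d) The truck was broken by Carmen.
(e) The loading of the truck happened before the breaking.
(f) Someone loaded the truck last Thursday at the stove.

(a) Not entailed — 'was repainting' is progressive on an accomplishment; it does not entail the completed 'repainted'.
(b) Entailed — 'Carmen broke the jar' is causative; it entails the inchoative 'the jar broke'.
(c) Entailed — every conjunct here is already in the original breaking event.
(d) Not entailed — Carmen broke the jar, not the truck; the truck belongs to the loading event.
(e) Entailed — the narrative places the loading before the breaking.
(f) Entailed — this follows by dropping conjuncts from the loading event's description.

(b), (c), (e), (f)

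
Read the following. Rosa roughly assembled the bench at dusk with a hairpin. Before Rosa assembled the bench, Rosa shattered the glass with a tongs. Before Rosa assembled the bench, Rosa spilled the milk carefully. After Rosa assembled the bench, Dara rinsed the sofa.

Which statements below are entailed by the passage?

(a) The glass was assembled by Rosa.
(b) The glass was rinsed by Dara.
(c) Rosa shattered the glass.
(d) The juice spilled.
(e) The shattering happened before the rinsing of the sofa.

(c), (e)

(a) Not entailed — Rosa assembled the bench, not the glass; the glass belongs to the shattering event.
(b) Not entailed — Dara rinsed the sofa, not the glass; the glass belongs to the shattering event.
(c) Entailed — the original entails any weakening of itself; this just drops 'with a tongs'.
(d) Not entailed — the milk is what spilled, not the juice.
(e) Entailed — the narrative places the shattering before the rinsing.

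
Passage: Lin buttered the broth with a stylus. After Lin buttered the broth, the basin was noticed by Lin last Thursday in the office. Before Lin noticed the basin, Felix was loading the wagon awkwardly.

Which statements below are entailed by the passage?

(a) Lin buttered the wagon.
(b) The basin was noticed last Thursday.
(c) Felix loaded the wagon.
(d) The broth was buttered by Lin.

(b), (d)

(a) Not entailed — Lin buttered the broth, not the wagon; the wagon belongs to the loading event.
(b) Entailed — every conjunct here is already in the original noticing event.
(c) Not entailed — 'was loading' is progressive on an accomplishment; it does not entail the completed 'loaded'.
(d) Entailed — this follows by dropping conjuncts from the buttering event's description.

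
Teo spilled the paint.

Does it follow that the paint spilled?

yes

'Teo spilled the paint' is the causative; it entails the inchoative 'the paint spilled'.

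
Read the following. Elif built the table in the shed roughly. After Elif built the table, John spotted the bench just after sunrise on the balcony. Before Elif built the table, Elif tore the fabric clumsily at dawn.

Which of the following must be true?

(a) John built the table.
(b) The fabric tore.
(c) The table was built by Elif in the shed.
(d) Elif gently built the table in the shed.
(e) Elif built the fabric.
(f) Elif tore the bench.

(a) Not entailed — the passage has Elif building the table, not John.
(b) Entailed — 'Elif tore the fabric' is causative; it entails the inchoative 'the fabric tore'.
(c) Entailed — this follows by dropping conjuncts from the building event's description.
(d) Not entailed — 'gently' adds a manner not in (and inconsistent with) the original.
(e) Not entailed — Elif built the table, not the fabric; the fabric belongs to the tearing event.
(f) Not entailed — Elif tore the fabric, not the bench; the bench belongs to the spotting event.

(b), (c)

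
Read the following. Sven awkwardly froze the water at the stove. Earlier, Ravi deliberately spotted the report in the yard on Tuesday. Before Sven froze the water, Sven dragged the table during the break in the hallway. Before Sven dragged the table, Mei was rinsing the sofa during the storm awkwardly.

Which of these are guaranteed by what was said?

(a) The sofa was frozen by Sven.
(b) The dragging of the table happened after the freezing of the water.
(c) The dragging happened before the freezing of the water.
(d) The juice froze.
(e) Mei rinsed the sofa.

(c), (e)

(a) Not entailed — Sven froze the water, not the sofa; the sofa belongs to the rinsing event.
(b) Not entailed — the narrative places the dragging before the freezing, not after.
(c) Entailed — the narrative places the dragging before the freezing.
(d) Not entailed — the water is what froze, not the juice.
(e) Entailed — 'rinse' is an activity; 'was rinsing' entails that some rinsing happened, so 'rinsed' holds.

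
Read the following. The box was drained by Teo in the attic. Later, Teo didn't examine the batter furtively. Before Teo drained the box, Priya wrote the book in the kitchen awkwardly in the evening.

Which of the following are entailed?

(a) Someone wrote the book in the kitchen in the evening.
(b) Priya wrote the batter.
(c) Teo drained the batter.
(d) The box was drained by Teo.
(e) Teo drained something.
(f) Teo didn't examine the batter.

(a) Entailed — dropping 'awkwardly' and generalizing the agent leaves a sub-description the original still satisfies.
(b) Not entailed — Priya wrote the book, not the batter; the batter belongs to the examining event.
(c) Not entailed — Teo drained the box, not the batter; the batter belongs to the examining event.
(d) Entailed — the original entails any weakening of itself; this just drops 'in the attic'.
(e) Entailed — the original entails any weakening of itself; this just drops 'in the attic' and generalizes the patient.
(f) Not entailed — dropping 'furtively' under negation is not valid — the original leaves open that Teo examined the batter some other way.

(a), (d), (e)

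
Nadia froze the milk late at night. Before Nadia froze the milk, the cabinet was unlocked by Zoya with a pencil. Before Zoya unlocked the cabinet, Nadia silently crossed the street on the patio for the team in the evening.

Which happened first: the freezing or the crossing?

the crossing

The connectives place the crossing before the freezing.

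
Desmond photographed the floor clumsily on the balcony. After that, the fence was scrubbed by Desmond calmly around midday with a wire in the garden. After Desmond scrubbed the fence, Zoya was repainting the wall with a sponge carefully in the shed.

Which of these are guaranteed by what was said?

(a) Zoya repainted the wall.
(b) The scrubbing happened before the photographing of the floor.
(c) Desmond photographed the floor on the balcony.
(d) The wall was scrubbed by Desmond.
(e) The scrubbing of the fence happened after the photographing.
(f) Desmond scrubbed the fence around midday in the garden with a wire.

(a) Not entailed — 'was repainting' is progressive on an accomplishment; it does not entail the completed 'repainted'.
(b) Not entailed — the narrative places the photographing before the scrubbing, not after.
(c) Entailed — the original entails any weakening of itself; this just drops 'clumsily'.
(d) Not entailed — Desmond scrubbed the fence, not the wall; the wall belongs to the repainting event.
(e) Entailed — the narrative places the photographing before the scrubbing.
(f) Entailed — the original entails any weakening of itself; this just drops 'calmly'.

(c), (e), (f)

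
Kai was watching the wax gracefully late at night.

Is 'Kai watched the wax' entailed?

'watch' is atelic; if Kai was watching the wax, then Kai watched the wax (for some time).

yes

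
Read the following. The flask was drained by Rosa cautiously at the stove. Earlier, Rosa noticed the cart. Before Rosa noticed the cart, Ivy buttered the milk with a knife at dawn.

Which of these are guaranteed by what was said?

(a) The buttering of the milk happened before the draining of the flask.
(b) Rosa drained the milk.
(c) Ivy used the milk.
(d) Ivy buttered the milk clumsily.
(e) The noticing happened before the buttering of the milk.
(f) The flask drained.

(a) Entailed — the narrative places the buttering before the draining.
(b) Not entailed — Rosa drained the flask, not the milk; the milk belongs to the buttering event.
(c) Not entailed — the milk is the patient, not an instrument — Ivy used a knife.
(d) Not entailed — 'clumsily' adds information not in the original event.
(e) Not entailed — the narrative places the buttering before the noticing, not after.
(f) Entailed — 'Rosa drained the flask' is causative; it entails the inchoative 'the flask drained'.

(a), (f)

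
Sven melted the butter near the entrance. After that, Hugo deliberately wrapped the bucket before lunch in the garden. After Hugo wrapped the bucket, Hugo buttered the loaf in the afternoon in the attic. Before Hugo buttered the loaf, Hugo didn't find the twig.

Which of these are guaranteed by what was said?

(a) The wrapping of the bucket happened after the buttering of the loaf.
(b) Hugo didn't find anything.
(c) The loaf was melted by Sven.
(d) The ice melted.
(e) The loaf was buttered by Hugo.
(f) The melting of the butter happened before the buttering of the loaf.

(a) Not entailed — the narrative places the wrapping before the buttering, not after.
(b) Not entailed — the original only denies this specific event; Hugo may have found something else.
(c) Not entailed — Sven melted the butter, not the loaf; the loaf belongs to the buttering event.
(d) Not entailed — the butter is what melted, not the ice.
(e) Entailed — every conjunct here is already in the original buttering event.
(f) Entailed — the narrative places the melting before the buttering.

(e), (f)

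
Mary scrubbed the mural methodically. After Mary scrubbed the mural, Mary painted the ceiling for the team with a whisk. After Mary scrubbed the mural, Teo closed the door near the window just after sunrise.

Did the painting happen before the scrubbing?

no

The narrative orders the scrubbing before the painting.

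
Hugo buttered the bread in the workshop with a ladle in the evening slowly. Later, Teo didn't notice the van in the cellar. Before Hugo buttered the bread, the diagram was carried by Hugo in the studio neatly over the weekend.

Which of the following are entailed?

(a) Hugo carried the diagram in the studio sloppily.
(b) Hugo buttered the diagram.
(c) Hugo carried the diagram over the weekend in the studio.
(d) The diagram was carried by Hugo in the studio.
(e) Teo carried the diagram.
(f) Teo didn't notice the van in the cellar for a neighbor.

(c), (d), (f)

(a) Not entailed — 'sloppily' adds a manner not in (and inconsistent with) the original.
(b) Not entailed — Hugo buttered the bread, not the diagram; the diagram belongs to the carrying event.
(c) Entailed — the original entails any weakening of itself; this just drops 'neatly'.
(d) Entailed — dropping 'over the weekend', 'neatly' leaves a sub-description the original still satisfies.
(e) Not entailed — the passage has Hugo carrying the diagram, not Teo.
(f) Entailed — under negation, adding a further restriction is entailed: if no such noticing event occurred, none occurred for a neighbor either.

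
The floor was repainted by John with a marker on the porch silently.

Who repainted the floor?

John

'John' marks the agent of the repainting event.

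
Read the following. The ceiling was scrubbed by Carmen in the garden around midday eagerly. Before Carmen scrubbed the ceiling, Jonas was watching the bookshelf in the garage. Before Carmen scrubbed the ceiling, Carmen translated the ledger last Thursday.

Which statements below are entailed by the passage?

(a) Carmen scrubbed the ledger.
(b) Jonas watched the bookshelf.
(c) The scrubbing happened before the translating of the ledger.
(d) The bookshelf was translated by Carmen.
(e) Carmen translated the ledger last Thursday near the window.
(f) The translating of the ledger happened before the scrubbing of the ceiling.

(b), (f)

(a) Not entailed — Carmen scrubbed the ceiling, not the ledger; the ledger belongs to the translating event.
(b) Entailed — 'watch' is an activity; 'was watching' entails that some watching happened, so 'watched' holds.
(c) Not entailed — the narrative places the translating before the scrubbing, not after.
(d) Not entailed — Carmen translated the ledger, not the bookshelf; the bookshelf belongs to the watching event.
(e) Not entailed — 'near the window' adds information not in the original event.
(f) Entailed — the narrative places the translating before the scrubbing.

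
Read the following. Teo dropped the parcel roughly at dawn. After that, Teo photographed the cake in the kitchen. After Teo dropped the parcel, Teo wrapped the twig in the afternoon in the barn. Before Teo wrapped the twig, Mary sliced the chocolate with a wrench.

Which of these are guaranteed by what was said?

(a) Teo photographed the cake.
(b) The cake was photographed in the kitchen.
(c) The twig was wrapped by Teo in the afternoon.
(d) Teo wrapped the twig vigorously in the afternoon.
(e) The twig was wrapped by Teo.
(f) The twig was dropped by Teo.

(a), (b), (c), (e)

(a) Entailed — this follows by dropping conjuncts from the photographing event's description.
(b) Entailed — the original entails any weakening of itself; this just generalizes the agent.
(c) Entailed — this follows by dropping conjuncts from the wrapping event's description.
(d) Not entailed — 'vigorously' adds information not in the original event.
(e) Entailed — the original entails any weakening of itself; this just drops 'in the barn', 'in the afternoon'.
(f) Not entailed — Teo dropped the parcel, not the twig; the twig belongs to the wrapping event.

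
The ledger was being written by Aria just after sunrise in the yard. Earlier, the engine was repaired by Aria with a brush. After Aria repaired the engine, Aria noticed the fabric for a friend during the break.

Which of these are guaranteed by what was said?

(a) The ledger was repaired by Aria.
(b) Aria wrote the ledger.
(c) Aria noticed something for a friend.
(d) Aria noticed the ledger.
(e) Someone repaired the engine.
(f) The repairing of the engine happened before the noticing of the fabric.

(c), (e), (f)

(a) Not entailed — Aria repaired the engine, not the ledger; the ledger belongs to the writing event.
(b) Not entailed — 'was writing' is progressive on an accomplishment; it does not entail the completed 'wrote'.
(c) Entailed — every conjunct here is already in the original noticing event.
(d) Not entailed — Aria noticed the fabric, not the ledger; the ledger belongs to the writing event.
(e) Entailed — dropping 'with a brush' and generalizing the agent leaves a sub-description the original still satisfies.
(f) Entailed — the narrative places the repairing before the noticing.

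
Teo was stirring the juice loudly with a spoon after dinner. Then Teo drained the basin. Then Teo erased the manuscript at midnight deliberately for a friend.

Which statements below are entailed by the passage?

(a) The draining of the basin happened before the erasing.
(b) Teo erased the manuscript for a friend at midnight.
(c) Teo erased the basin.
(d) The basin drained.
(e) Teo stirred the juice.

(a), (b), (d), (e)

(a) Entailed — the narrative places the draining before the erasing.
(b) Entailed — every conjunct here is already in the original erasing event.
(c) Not entailed — Teo erased the manuscript, not the basin; the basin belongs to the draining event.
(d) Entailed — 'Teo drained the basin' is causative; it entails the inchoative 'the basin drained'.
(e) Entailed — 'stir' is an activity; 'was stirring' entails that some stirring happened, so 'stirred' holds.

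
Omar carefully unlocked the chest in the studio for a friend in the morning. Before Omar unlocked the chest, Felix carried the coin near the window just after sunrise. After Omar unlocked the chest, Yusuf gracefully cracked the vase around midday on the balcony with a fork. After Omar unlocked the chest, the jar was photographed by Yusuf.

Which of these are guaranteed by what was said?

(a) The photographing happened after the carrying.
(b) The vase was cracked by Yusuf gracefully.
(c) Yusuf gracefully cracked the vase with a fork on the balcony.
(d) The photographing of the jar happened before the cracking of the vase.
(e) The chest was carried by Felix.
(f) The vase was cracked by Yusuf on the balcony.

(a), (b), (c), (f)

(a) Entailed — the narrative places the carrying before the photographing.
(b) Entailed — the original entails any weakening of itself; this just drops 'around midday', 'with a fork', 'on the balcony'.
(c) Entailed — dropping 'around midday' leaves a sub-description the original still satisfies.
(d) Not entailed — the narrative doesn't order the photographing relative to the cracking.
(e) Not entailed — Felix carried the coin, not the chest; the chest belongs to the unlocking event.
(f) Entailed — every conjunct here is already in the original cracking event.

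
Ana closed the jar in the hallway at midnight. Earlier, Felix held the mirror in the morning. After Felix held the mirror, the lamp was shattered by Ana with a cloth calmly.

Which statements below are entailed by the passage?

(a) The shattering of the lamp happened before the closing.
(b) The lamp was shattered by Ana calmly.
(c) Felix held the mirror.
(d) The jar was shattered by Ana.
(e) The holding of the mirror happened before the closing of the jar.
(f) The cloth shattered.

(b), (c), (e)

(a) Not entailed — the narrative doesn't order the shattering relative to the closing.
(b) Entailed — this follows by dropping conjuncts from the shattering event's description.
(c) Entailed — every conjunct here is already in the original holding event.
(d) Not entailed — Ana shattered the lamp, not the jar; the jar belongs to the closing event.
(e) Entailed — the narrative places the holding before the closing.
(f) Not entailed — the lamp is what shattered, not the cloth.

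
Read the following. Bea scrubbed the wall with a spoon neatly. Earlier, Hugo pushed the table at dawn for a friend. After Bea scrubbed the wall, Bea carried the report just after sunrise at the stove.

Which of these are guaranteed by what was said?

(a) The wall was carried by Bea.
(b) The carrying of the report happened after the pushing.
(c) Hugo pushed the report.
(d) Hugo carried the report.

(b)

(a) Not entailed — Bea carried the report, not the wall; the wall belongs to the scrubbing event.
(b) Entailed — the narrative places the pushing before the carrying.
(c) Not entailed — Hugo pushed the table, not the report; the report belongs to the carrying event.
(d) Not entailed — the passage has Bea carrying the report, not Hugo.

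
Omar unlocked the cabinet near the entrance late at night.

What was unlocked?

the cabinet

'the cabinet' marks the patient of the unlocking event.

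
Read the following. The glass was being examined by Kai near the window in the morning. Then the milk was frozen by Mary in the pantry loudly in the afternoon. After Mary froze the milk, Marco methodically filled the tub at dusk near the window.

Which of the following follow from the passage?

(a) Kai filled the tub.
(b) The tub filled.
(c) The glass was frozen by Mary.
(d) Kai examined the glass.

(a) Not entailed — the passage has Marco filling the tub, not Kai.
(b) Entailed — 'Marco filled the tub' is causative; it entails the inchoative 'the tub filled'.
(c) Not entailed — Mary froze the milk, not the glass; the glass belongs to the examining event.
(d) Entailed — 'examine' is an activity; 'was examining' entails that some examining happened, so 'examined' holds.

(b), (d)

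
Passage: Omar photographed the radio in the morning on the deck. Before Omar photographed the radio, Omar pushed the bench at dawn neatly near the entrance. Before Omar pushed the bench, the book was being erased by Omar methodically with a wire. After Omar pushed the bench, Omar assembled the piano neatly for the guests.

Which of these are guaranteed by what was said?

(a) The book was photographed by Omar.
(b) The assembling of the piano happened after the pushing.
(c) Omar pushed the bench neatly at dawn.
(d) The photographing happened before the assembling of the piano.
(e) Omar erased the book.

(b), (c)

(a) Not entailed — Omar photographed the radio, not the book; the book belongs to the erasing event.
(b) Entailed — the narrative places the pushing before the assembling.
(c) Entailed — this follows by dropping conjuncts from the pushing event's description.
(d) Not entailed — the narrative doesn't order the photographing relative to the assembling.
(e) Not entailed — 'was erasing' is progressive on an accomplishment; it does not entail the completed 'erased'.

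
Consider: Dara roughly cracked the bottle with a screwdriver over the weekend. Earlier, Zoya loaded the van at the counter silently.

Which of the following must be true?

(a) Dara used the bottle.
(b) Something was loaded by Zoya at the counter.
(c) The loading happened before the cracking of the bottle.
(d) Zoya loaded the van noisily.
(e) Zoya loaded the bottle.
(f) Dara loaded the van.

(b), (c)

(a) Not entailed — the bottle is the patient, not an instrument — Dara used a screwdriver.
(b) Entailed — the original entails any weakening of itself; this just drops 'silently' and generalizes the patient.
(c) Entailed — the narrative places the loading before the cracking.
(d) Not entailed — 'noisily' adds a manner not in (and inconsistent with) the original.
(e) Not entailed — Zoya loaded the van, not the bottle; the bottle belongs to the cracking event.
(f) Not entailed — the passage has Zoya loading the van, not Dara.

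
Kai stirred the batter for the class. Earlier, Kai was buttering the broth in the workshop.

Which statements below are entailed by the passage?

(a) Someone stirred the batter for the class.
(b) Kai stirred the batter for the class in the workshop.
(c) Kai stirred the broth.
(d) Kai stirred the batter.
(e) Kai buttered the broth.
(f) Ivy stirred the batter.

(a) Entailed — the original entails any weakening of itself; this just generalizes the agent.
(b) Not entailed — 'in the workshop' adds information not in the original event.
(c) Not entailed — Kai stirred the batter, not the broth; the broth belongs to the buttering event.
(d) Entailed — this follows by dropping conjuncts from the stirring event's description.
(e) Not entailed — 'was buttering' is progressive on an accomplishment; it does not entail the completed 'buttered'.
(f) Not entailed — the passage has Kai stirring the batter, not Ivy.

(a), (d)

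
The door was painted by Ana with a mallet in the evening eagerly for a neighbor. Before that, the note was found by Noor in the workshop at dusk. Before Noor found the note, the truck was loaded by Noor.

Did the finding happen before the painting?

yes

The narrative orders the finding before the painting.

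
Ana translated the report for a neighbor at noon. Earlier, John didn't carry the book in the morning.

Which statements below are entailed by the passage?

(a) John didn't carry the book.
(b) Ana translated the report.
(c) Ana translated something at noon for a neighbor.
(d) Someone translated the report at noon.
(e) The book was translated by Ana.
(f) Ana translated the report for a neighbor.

(a) Not entailed — dropping 'in the morning' under negation is not valid — the original leaves open that John carried the book some other way.
(b) Entailed — every conjunct here is already in the original translating event.
(c) Entailed — the original entails any weakening of itself; this just generalizes the patient.
(d) Entailed — this follows by dropping conjuncts from the translating event's description.
(e) Not entailed — Ana translated the report, not the book; the book belongs to the carrying event.
(f) Entailed — the original entails any weakening of itself; this just drops 'at noon'.

(b), (c), (d), (f)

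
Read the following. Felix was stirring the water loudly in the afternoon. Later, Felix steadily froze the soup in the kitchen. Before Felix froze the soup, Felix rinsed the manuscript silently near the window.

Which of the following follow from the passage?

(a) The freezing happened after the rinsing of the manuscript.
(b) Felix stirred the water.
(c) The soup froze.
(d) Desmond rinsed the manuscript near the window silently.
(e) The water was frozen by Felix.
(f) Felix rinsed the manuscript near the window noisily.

(a) Entailed — the narrative places the rinsing before the freezing.
(b) Entailed — 'stir' is an activity; 'was stirring' entails that some stirring happened, so 'stirred' holds.
(c) Entailed — 'Felix froze the soup' is causative; it entails the inchoative 'the soup froze'.
(d) Not entailed — the passage has Felix rinsing the manuscript, not Desmond.
(e) Not entailed — Felix froze the soup, not the water; the water belongs to the stirring event.
(f) Not entailed — 'noisily' adds a manner not in (and inconsistent with) the original.

(a), (b), (c)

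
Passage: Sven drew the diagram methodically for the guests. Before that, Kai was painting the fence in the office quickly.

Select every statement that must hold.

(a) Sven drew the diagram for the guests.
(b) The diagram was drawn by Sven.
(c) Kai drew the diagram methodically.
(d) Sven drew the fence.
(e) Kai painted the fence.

(a), (b)

(a) Entailed — this follows by dropping conjuncts from the drawing event's description.
(b) Entailed — this follows by dropping conjuncts from the drawing event's description.
(c) Not entailed — the passage has Sven drawing the diagram, not Kai.
(d) Not entailed — Sven drew the diagram, not the fence; the fence belongs to the painting event.
(e) Not entailed — 'was painting' is progressive on an accomplishment; it does not entail the completed 'painted'.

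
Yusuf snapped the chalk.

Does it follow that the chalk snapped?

'Yusuf snapped the chalk' is the causative; it entails the inchoative 'the chalk snapped'.

yes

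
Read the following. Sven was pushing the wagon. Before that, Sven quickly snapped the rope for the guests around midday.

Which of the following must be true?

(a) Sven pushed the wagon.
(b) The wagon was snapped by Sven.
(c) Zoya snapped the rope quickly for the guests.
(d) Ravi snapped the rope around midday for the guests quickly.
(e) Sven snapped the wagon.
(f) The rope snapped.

(a) Entailed — 'push' is an activity; 'was pushing' entails that some pushing happened, so 'pushed' holds.
(b) Not entailed — Sven snapped the rope, not the wagon; the wagon belongs to the pushing event.
(c) Not entailed — the passage has Sven snapping the rope, not Zoya.
(d) Not entailed — the passage has Sven snapping the rope, not Ravi.
(e) Not entailed — Sven snapped the rope, not the wagon; the wagon belongs to the pushing event.
(f) Entailed — 'Sven snapped the rope' is causative; it entails the inchoative 'the rope snapped'.

(a), (f)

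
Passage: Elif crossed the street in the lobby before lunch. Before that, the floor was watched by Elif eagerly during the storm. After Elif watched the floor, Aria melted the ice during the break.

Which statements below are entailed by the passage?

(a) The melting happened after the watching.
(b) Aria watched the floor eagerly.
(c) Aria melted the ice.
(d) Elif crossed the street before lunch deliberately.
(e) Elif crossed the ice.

(a) Entailed — the narrative places the watching before the melting.
(b) Not entailed — the passage has Elif watching the floor, not Aria.
(c) Entailed — the original entails any weakening of itself; this just drops 'during the break'.
(d) Not entailed — 'deliberately' adds information not in the original event.
(e) Not entailed — Elif crossed the street, not the ice; the ice belongs to the melting event.

(a), (c)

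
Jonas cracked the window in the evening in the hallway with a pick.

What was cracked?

'the window' marks the patient of the cracking event.

the window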